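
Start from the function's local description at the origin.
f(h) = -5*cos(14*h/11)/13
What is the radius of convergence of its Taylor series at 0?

The factor cos(14*h/11) is entire and contributes no finite singular point.
The polynomial part has no poles.
No finite singular points: the Taylor series at 0 converges everywhere.

The radius of convergence is infinite.


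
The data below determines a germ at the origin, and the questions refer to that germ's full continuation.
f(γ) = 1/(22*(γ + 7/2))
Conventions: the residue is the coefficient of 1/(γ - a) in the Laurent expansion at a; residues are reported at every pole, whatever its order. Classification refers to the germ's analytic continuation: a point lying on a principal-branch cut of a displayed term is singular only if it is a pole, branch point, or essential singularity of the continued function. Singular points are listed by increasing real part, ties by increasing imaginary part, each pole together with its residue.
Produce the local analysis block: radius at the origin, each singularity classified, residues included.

Radius of convergence at 0: 7/2.
At -7/2: a pole of order 1; residue 1/22.

Denominator factor (γ + 7/2): pole of order 1 at -7/2, modulus 7/2.
The radius of convergence is the smallest modulus among the singular points: 7/2.
At the order-1 pole -7/2 set g(γ) = (γ - (-7/2))*f(γ) = 1/22.
Simple pole: residue = g(a) at a = -7/2, which is 1/22.


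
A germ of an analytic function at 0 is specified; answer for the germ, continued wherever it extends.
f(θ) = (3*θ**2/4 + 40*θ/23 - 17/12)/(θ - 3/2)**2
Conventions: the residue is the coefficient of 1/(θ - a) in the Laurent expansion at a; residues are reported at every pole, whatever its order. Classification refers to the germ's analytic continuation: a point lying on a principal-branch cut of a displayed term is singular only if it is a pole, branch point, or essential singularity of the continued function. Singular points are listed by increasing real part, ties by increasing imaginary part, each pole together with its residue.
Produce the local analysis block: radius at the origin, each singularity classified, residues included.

Radius of convergence at 0: 3/2.
At 3/2: a pole of order 2; residue 367/92.

Denominator factor (θ - 3/2)^2: pole of order 2 at 3/2, modulus 3/2.
The radius of convergence is the smallest modulus among the singular points: 3/2.
At the order-2 pole 3/2 set g(θ) = (θ - (3/2))^2*f(θ) = 3*θ**2/4 + 40*θ/23 - 17/12.
Order-2 pole: residue = g'(a); g'(3/2) = 367/92, so the residue is 367/92.


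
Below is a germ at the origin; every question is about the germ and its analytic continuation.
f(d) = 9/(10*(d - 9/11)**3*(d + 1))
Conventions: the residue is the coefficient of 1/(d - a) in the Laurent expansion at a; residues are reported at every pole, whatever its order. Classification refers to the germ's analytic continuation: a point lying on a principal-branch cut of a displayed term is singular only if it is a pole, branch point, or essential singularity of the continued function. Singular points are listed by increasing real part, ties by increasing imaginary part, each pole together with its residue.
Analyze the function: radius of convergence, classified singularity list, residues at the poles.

Radius of convergence at 0: 9/11.
At -1: a pole of order 1; residue -11979/80000.
At 9/11: a pole of order 3; residue 11979/80000.

Denominator factor (d + 1): pole of order 1 at -1, modulus 1.
Denominator factor (d - 9/11)^3: pole of order 3 at 9/11, modulus 9/11.
The radius of convergence is the smallest modulus among the singular points: 9/11.
At the order-1 pole -1 set g(d) = (d - (-1))*f(d) = 9/(10*(d - 9/11)**3).
Simple pole: residue = g(a) at a = -1, which is -11979/80000.
At the order-3 pole 9/11 set g(d) = (d - (9/11))^3*f(d) = 9/(10*(d + 1)).
Order-3 pole: residue = g''(a)/2; g''(9/11) = 11979/40000, so the residue is 11979/80000.
List the singular points by increasing real part (a conjugate pair: the negative imaginary part first).


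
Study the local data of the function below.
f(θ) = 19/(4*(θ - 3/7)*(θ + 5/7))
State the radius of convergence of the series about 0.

Denominator factor (θ - 3/7): pole of order 1 at 3/7, modulus 3/7.
Denominator factor (θ + 5/7): pole of order 1 at -5/7, modulus 5/7.
The radius of convergence is the smallest modulus among the singular points: 3/7.

The radius of convergence is 3/7.


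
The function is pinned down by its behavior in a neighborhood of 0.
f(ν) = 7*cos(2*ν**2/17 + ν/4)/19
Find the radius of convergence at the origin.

The factor cos(2*ν**2/17 + ν/4) is entire and contributes no finite singular point.
The polynomial part has no poles.
No finite singular points: the Taylor series at 0 converges everywhere.

The radius of convergence is infinite.


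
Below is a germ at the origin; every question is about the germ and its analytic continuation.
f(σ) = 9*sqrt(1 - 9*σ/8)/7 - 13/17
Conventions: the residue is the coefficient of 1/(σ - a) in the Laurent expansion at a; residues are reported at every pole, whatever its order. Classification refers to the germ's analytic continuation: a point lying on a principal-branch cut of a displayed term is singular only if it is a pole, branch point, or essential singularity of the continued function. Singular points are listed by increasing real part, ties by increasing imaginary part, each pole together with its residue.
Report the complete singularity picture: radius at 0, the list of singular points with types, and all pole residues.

Branch term (9/7)*sqrt(1 - σ/(8/9)): its argument vanishes at σ = 8/9, a square-root branch point, modulus 8/9.
The radius of convergence is the smallest modulus among the singular points: 8/9.

Radius of convergence at 0: 8/9.
At 8/9: an algebraic (square-root) branch point.


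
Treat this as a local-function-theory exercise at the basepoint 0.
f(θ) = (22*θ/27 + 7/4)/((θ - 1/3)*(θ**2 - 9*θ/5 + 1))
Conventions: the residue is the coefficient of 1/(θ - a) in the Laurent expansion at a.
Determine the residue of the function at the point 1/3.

The residue is 3275/828.

At the order-1 pole 1/3 set g(θ) = (θ - (1/3))*f(θ) = (22*θ/27 + 7/4)/(θ**2 - 9*θ/5 + 1).
Simple pole: residue = g(a) at a = 1/3, which is 3275/828.


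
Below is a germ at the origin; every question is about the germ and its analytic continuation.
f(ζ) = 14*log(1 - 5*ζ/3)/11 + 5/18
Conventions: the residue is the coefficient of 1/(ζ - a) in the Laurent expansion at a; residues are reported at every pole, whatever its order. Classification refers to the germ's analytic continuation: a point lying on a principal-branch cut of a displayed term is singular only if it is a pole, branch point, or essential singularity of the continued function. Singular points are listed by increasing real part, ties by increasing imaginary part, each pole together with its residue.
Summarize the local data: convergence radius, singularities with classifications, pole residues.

Branch term (14/11)*log(1 - ζ/(3/5)): its argument vanishes at ζ = 3/5, a logarithmic branch point, modulus 3/5.
The radius of convergence is the smallest modulus among the singular points: 3/5.

Radius of convergence at 0: 3/5.
At 3/5: a logarithmic branch point.


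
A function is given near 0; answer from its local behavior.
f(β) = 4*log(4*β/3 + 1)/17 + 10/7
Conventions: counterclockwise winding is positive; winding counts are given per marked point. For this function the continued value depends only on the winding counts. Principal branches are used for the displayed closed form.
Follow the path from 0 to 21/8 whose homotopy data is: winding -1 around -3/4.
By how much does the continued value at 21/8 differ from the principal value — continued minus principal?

The rational part is single-valued and drops out of the difference; each branch term changes only by its own monodromy.
(4/17)*log(1 - β/(-3/4)): each positive loop around -3/4 adds 2*pi*i to the log, so winding -1 contributes (4/17)*(-1)*2*pi*i = -(8/17)*pi*i.
Summing the contributions at β = 21/8 gives -(8/17)*pi*i.

Continued minus principal equals -(8/17)*pi*i.


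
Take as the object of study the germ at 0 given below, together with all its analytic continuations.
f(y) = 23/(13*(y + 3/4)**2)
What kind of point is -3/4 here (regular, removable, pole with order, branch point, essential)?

The point is a pole of order 2.

The denominator factor y + 3/4 vanishes at -3/4 and appears to the power 2; the numerator there equals 23/13, nonzero, and no other factor vanishes.
Hence a pole whose order is the multiplicity, 2.


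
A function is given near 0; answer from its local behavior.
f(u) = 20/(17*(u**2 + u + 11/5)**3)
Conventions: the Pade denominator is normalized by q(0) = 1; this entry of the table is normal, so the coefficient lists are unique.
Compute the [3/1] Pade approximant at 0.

Taylor coefficients needed (expand at 0): a_0 = 2500/22627, a_1 = -37500/248897, a_2 = -37500/2737867, a_3 = 5125000/30116537, a_4 = -34312500/331281907.
Write the denominator as Q(u) = 1 + q1*u. Requiring Q*f - P = O(u^5) with deg P <= 3 kills the coefficients of u^4..u^4 in Q*f:
  u^4: a_4 + q1*a_3 = 0, i.e. -34312500/331281907 + (5125000/30116537)*q1 = 0.
Solving this linear system: q1 = 549/902.
The numerator is Q*f truncated at degree 3: P0 = a_0 = 2500/22627; P1 = a_1 + q1*a_0 = -851250/10204777; P2 = a_2 + q1*a_1 = -11831250/112252547; P3 = a_3 + q1*a_2 = 199831250/1234778017.

The Pade approximant has numerator coefficients [2500/22627, -851250/10204777, -11831250/112252547, 199831250/1234778017]; denominator coefficients [1, 549/902].


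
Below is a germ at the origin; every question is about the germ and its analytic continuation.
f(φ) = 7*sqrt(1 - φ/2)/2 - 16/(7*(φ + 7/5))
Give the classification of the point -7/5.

The denominator factor φ + 7/5 vanishes at -7/5 and appears to the power 1; the numerator there equals -16/7, nonzero, and no other factor vanishes.
The branch terms are analytic at this point.
Hence a pole whose order is the multiplicity, 1.

The point is a pole of order 1.


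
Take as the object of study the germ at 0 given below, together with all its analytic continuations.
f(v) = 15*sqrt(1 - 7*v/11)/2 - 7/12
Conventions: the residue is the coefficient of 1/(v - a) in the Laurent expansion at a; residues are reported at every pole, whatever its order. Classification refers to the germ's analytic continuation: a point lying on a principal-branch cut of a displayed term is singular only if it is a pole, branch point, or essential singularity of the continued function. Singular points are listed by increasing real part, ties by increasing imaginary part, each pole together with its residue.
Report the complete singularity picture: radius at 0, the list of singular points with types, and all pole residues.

Radius of convergence at 0: 11/7.
At 11/7: an algebraic (square-root) branch point.

Branch term (15/2)*sqrt(1 - v/(11/7)): its argument vanishes at v = 11/7, a square-root branch point, modulus 11/7.
The radius of convergence is the smallest modulus among the singular points: 11/7.


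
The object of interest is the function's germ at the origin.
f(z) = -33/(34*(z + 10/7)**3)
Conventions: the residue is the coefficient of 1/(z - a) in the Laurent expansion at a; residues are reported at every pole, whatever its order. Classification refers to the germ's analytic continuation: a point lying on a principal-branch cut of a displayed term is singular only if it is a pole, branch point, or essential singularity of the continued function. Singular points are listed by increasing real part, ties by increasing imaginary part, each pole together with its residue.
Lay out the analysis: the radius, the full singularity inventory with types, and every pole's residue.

Radius of convergence at 0: 10/7.
At -10/7: a pole of order 3; residue 0.

Denominator factor (z + 10/7)^3: pole of order 3 at -10/7, modulus 10/7.
The radius of convergence is the smallest modulus among the singular points: 10/7.
At the order-3 pole -10/7 set g(z) = (z - (-10/7))^3*f(z) = -33/34.
Order-3 pole: residue = g''(a)/2; g''(-10/7) = 0, so the residue is 0.


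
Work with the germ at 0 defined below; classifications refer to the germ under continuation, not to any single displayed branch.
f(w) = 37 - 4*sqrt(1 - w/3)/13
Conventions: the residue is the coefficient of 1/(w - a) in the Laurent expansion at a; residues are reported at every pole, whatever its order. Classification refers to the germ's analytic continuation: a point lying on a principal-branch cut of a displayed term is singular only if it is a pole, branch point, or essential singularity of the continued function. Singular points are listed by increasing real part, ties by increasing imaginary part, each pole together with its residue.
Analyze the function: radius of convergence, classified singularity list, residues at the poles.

Radius of convergence at 0: 3.
At 3: an algebraic (square-root) branch point.

Branch term (-4/13)*sqrt(1 - w/(3)): its argument vanishes at w = 3, a square-root branch point, modulus 3.
The radius of convergence is the smallest modulus among the singular points: 3.


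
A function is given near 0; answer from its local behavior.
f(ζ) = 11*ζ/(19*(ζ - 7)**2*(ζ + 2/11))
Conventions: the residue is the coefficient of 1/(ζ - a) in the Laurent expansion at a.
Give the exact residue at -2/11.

The residue is -242/118579.

At the order-1 pole -2/11 set g(ζ) = (ζ - (-2/11))*f(ζ) = 11*ζ/(19*(ζ - 7)**2).
Simple pole: residue = g(a) at a = -2/11, which is -242/118579.


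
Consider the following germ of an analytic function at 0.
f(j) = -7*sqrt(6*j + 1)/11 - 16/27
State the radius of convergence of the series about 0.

The radius of convergence is 1/6.

Branch term (-7/11)*sqrt(1 - j/(-1/6)): its argument vanishes at j = -1/6, a square-root branch point, modulus 1/6.
The radius of convergence is the smallest modulus among the singular points: 1/6.


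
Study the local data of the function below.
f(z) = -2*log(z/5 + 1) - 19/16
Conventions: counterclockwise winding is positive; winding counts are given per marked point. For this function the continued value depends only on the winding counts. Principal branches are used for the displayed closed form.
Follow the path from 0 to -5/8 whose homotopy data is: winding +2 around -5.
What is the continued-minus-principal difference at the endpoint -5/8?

The rational part is single-valued and drops out of the difference; each branch term changes only by its own monodromy.
(-2)*log(1 - z/(-5)): each positive loop around -5 adds 2*pi*i to the log, so winding +2 contributes (-2)*(2)*2*pi*i = -(8)*pi*i.
Summing the contributions at z = -5/8 gives -(8)*pi*i.

Continued minus principal equals -(8)*pi*i.


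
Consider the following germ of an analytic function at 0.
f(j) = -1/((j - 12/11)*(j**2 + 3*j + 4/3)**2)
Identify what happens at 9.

Denominator factors: j**2 + 3*j + 4/3 = 328/3 at j = 9; j - 12/11 = 87/11 at j = 9 — none vanishes.
So the germ continues analytically to 9.

The point is a regular point.


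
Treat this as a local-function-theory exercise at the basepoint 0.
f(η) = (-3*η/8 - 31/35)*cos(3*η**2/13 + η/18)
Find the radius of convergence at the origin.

The radius of convergence is infinite.

The factor cos(3*η**2/13 + η/18) is entire and contributes no finite singular point.
The polynomial part has no poles.
No finite singular points: the Taylor series at 0 converges everywhere.


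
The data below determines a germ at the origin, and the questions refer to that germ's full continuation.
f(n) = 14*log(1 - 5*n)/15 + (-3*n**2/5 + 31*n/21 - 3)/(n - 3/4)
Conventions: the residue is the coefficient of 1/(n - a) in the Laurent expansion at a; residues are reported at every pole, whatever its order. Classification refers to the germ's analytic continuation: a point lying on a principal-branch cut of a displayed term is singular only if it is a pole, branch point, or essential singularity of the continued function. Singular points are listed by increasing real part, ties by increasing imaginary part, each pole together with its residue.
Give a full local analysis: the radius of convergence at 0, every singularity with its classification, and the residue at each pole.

Denominator factor (n - 3/4): pole of order 1 at 3/4, modulus 3/4.
Branch term (14/15)*log(1 - n/(1/5)): its argument vanishes at n = 1/5, a logarithmic branch point, modulus 1/5.
The radius of convergence is the smallest modulus among the singular points: 1/5.
The branch term is analytic at 3/4 and contributes nothing to the residue; only the rational part matters.
At the order-1 pole 3/4 set g(n) = (n - (3/4))*(rational part) = -3*n**2/5 + 31*n/21 - 3.
Simple pole: residue = g(a) at a = 3/4, which is -1249/560.
List the singular points by increasing real part (a conjugate pair: the negative imaginary part first).

Radius of convergence at 0: 1/5.
At 1/5: a logarithmic branch point.
At 3/4: a pole of order 1; residue -1249/560.


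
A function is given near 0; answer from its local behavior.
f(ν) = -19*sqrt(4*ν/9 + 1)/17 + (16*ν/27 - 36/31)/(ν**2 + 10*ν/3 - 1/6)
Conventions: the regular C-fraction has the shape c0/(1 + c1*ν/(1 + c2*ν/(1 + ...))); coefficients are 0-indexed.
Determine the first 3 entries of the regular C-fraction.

Taylor coefficients (expand at 0): a_0 = 3083/527, a_1 = 214306/1581, a_2 = 117723050/42687.
c0 = a_0 = 3083/527. Peel one level at a time: if S = 1 + c*ν/S' with S'(0) = 1, then c is the ν-coefficient of S and S' = c*ν/(S - 1).
S_1 = c0/f = 1 + (-214306/9249)*ν + (50403391574/769896009)*ν^2 + ...; c1 = -214306/9249.
S_2 = c1*ν/(S_1 - 1) = 1 + (303634889/107464131)*ν + ...; c2 = 303634889/107464131.

The regular C-fraction coefficients are [3083/527, -214306/9249, 303634889/107464131].


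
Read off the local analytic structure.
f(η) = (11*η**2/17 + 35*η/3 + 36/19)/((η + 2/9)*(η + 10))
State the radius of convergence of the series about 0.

The radius of convergence is 2/9.

Denominator factor (η + 10): pole of order 1 at -10, modulus 10.
Denominator factor (η + 2/9): pole of order 1 at -2/9, modulus 2/9.
The radius of convergence is the smallest modulus among the singular points: 2/9.


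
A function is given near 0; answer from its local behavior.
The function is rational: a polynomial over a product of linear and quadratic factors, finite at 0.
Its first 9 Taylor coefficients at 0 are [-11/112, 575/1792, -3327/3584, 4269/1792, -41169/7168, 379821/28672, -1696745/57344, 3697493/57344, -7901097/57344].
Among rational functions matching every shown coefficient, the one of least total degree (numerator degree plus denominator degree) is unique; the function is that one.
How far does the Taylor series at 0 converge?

The radius of convergence is -3/2 + (1/2)*sqrt(17).

No rational of total degree below 7 reproduces all 9 coefficients; solving the [1/6] Pade equations on them gives f(λ) = (31*λ/32 + 11/14)/(λ**2 - 3*λ - 2)**3, whose expansion matches every shown term.
Denominator factor (λ**2 - 3*λ - 2)^3: discriminant 17, real irrational roots 3/2 + (1/2)*sqrt(17) and 3/2 - (1/2)*sqrt(17); poles of order 3, moduli 3/2 + (1/2)*sqrt(17) and -3/2 + (1/2)*sqrt(17).
The radius of convergence is the smallest modulus among the singular points: -3/2 + (1/2)*sqrt(17).


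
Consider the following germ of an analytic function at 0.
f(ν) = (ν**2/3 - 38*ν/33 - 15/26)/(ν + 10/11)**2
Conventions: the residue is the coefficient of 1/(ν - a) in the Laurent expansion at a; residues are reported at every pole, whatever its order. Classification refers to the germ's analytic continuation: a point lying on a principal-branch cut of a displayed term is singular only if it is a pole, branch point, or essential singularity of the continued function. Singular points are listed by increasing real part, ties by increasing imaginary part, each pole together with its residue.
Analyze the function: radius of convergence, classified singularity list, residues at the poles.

Denominator factor (ν + 10/11)^2: pole of order 2 at -10/11, modulus 10/11.
The radius of convergence is the smallest modulus among the singular points: 10/11.
At the order-2 pole -10/11 set g(ν) = (ν - (-10/11))^2*f(ν) = ν**2/3 - 38*ν/33 - 15/26.
Order-2 pole: residue = g'(a); g'(-10/11) = -58/33, so the residue is -58/33.

Radius of convergence at 0: 10/11.
At -10/11: a pole of order 2; residue -58/33.


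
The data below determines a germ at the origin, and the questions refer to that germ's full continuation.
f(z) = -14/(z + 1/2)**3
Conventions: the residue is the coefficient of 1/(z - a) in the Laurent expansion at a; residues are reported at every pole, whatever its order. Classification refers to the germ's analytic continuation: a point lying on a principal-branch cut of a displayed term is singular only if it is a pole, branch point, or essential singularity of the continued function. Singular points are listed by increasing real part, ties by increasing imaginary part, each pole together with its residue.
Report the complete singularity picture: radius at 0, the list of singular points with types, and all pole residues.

Denominator factor (z + 1/2)^3: pole of order 3 at -1/2, modulus 1/2.
The radius of convergence is the smallest modulus among the singular points: 1/2.
At the order-3 pole -1/2 set g(z) = (z - (-1/2))^3*f(z) = -14.
Order-3 pole: residue = g''(a)/2; g''(-1/2) = 0, so the residue is 0.

Radius of convergence at 0: 1/2.
At -1/2: a pole of order 3; residue 0.


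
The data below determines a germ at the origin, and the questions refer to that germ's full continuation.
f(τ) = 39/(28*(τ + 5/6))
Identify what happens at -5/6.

The denominator factor τ + 5/6 vanishes at -5/6 and appears to the power 1; the numerator there equals 39/28, nonzero, and no other factor vanishes.
Hence a pole whose order is the multiplicity, 1.

The point is a pole of order 1.


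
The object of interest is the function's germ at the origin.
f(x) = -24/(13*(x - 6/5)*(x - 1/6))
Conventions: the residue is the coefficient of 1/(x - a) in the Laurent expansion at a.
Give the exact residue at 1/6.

The residue is 720/403.

At the order-1 pole 1/6 set g(x) = (x - (1/6))*f(x) = -24/(13*(x - 6/5)).
Simple pole: residue = g(a) at a = 1/6, which is 720/403.


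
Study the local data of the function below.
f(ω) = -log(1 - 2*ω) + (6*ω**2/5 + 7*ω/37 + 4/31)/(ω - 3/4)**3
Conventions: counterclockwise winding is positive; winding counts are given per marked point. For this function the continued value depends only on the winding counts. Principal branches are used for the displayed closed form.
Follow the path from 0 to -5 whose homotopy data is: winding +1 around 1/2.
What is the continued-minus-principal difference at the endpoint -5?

The rational part is single-valued and drops out of the difference; each branch term changes only by its own monodromy.
(-1)*log(1 - ω/(1/2)): each positive loop around 1/2 adds 2*pi*i to the log, so winding +1 contributes (-1)*(1)*2*pi*i = -(2)*pi*i.
Summing the contributions at ω = -5 gives -(2)*pi*i.

Continued minus principal equals -(2)*pi*i.


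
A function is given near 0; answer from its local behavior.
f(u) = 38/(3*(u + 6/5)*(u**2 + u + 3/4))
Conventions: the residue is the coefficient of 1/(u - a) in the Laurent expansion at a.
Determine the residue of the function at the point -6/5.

The residue is 3800/297.

At the order-1 pole -6/5 set g(u) = (u - (-6/5))*f(u) = 38/(3*(u**2 + u + 3/4)).
Simple pole: residue = g(a) at a = -6/5, which is 3800/297.


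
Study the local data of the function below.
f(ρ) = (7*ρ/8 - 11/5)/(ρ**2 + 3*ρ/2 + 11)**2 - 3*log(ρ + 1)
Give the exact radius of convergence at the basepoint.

Denominator factor (ρ**2 + 3*ρ/2 + 11)^2: discriminant -167/4, complex-conjugate roots (-3/4) + ((1/4)*sqrt(167))*i and (-3/4) - ((1/4)*sqrt(167))*i; poles of order 2, moduli sqrt(11) and sqrt(11).
Branch term (-3)*log(1 - ρ/(-1)): its argument vanishes at ρ = -1, a logarithmic branch point, modulus 1.
The radius of convergence is the smallest modulus among the singular points: 1.

The radius of convergence is 1.


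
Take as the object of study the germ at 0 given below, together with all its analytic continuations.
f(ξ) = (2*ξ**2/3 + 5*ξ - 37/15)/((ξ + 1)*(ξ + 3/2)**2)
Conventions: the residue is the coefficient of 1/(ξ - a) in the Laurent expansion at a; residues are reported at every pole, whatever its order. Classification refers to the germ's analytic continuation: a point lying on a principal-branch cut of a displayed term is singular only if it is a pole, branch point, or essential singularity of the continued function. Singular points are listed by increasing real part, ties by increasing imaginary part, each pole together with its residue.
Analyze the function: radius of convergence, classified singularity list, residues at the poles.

Denominator factor (ξ + 1): pole of order 1 at -1, modulus 1.
Denominator factor (ξ + 3/2)^2: pole of order 2 at -3/2, modulus 3/2.
The radius of convergence is the smallest modulus among the singular points: 1.
At the order-2 pole -3/2 set g(ξ) = (ξ - (-3/2))^2*f(ξ) = (2*ξ**2/3 + 5*ξ - 37/15)/(ξ + 1).
Order-2 pole: residue = g'(a); g'(-3/2) = 418/15, so the residue is 418/15.
At the order-1 pole -1 set g(ξ) = (ξ - (-1))*f(ξ) = (2*ξ**2/3 + 5*ξ - 37/15)/(ξ + 3/2)**2.
Simple pole: residue = g(a) at a = -1, which is -136/5.
List the singular points by increasing real part (a conjugate pair: the negative imaginary part first).

Radius of convergence at 0: 1.
At -3/2: a pole of order 2; residue 418/15.
At -1: a pole of order 1; residue -136/5.


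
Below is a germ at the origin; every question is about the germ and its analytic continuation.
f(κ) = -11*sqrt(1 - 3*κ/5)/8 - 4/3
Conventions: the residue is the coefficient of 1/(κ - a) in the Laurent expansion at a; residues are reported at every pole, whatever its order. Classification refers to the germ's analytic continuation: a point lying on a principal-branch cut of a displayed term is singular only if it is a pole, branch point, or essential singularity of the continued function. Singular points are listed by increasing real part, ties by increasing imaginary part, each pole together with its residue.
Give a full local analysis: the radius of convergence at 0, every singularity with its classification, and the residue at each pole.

Branch term (-11/8)*sqrt(1 - κ/(5/3)): its argument vanishes at κ = 5/3, a square-root branch point, modulus 5/3.
The radius of convergence is the smallest modulus among the singular points: 5/3.

Radius of convergence at 0: 5/3.
At 5/3: an algebraic (square-root) branch point.


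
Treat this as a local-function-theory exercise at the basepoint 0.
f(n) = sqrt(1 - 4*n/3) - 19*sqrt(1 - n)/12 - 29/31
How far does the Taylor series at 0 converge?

The radius of convergence is 3/4.

Branch term (-19/12)*sqrt(1 - n/(1)): its argument vanishes at n = 1, a square-root branch point, modulus 1.
Branch term (1)*sqrt(1 - n/(3/4)): its argument vanishes at n = 3/4, a square-root branch point, modulus 3/4.
The radius of convergence is the smallest modulus among the singular points: 3/4.


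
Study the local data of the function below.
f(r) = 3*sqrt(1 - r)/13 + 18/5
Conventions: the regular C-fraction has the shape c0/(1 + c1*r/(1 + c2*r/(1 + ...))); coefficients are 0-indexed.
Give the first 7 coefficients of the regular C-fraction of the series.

Taylor coefficients (expand at 0): a_0 = 249/65, a_1 = -3/26, a_2 = -3/104, a_3 = -3/208, a_4 = -15/1664, a_5 = -21/3328, a_6 = -63/13312.
c0 = a_0 = 249/65. Peel one level at a time: if S = 1 + c*r/S' with S'(0) = 1, then c is the r-coefficient of S and S' = c*r/(S - 1).
S_1 = c0/f = 1 + (5/166)*r + (465/55112)*r^2 + ...; c1 = 5/166.
S_2 = c1*r/(S_1 - 1) = 1 + (-93/332)*r + (-1/16)*r^2 + ...; c2 = -93/332.
S_3 = c2*r/(S_2 - 1) = 1 + (-83/372)*r + (-8549/138384)*r^2 + ...; c3 = -83/372.
S_4 = c3*r/(S_3 - 1) = 1 + (-103/372)*r + (-1/16)*r^2 + ...; c4 = -103/372.
S_5 = c4*r/(S_4 - 1) = 1 + (-93/412)*r + (-10509/169744)*r^2 + ...; c5 = -93/412.
S_6 = c5*r/(S_5 - 1) = 1 + (-113/412)*r + ...; c6 = -113/412.

The regular C-fraction coefficients are [249/65, 5/166, -93/332, -83/372, -103/372, -93/412, -113/412].


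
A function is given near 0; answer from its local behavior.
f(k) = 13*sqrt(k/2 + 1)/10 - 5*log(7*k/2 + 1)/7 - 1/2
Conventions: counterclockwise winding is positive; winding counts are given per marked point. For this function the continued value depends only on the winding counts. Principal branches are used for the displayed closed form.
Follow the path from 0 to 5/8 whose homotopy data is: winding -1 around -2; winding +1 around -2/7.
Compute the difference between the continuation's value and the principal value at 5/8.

Continued minus principal equals (-(13/20)*sqrt(21)) - ((10/7)*pi)*i.

The rational part is single-valued and drops out of the difference; each branch term changes only by its own monodromy.
(13/10)*sqrt(1 - k/(-2)): winding -1 is odd, the square root flips sign, contributing -2*(13/10)*sqrt(1 - (5/8)/(-2)) = -2*(13/10)*sqrt(21/16) = -(13/20)*sqrt(21).
(-5/7)*log(1 - k/(-2/7)): each positive loop around -2/7 adds 2*pi*i to the log, so winding +1 contributes (-5/7)*(1)*2*pi*i = -(10/7)*pi*i.
Summing the contributions at k = 5/8 gives (-(13/20)*sqrt(21)) - ((10/7)*pi)*i.


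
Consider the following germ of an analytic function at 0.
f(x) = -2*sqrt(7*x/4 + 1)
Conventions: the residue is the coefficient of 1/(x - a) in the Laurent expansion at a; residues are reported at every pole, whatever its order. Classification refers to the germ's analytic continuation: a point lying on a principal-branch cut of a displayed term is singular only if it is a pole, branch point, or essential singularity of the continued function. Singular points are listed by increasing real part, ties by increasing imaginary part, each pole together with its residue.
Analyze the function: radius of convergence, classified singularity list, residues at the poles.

Radius of convergence at 0: 4/7.
At -4/7: an algebraic (square-root) branch point.

Branch term (-2)*sqrt(1 - x/(-4/7)): its argument vanishes at x = -4/7, a square-root branch point, modulus 4/7.
The radius of convergence is the smallest modulus among the singular points: 4/7.


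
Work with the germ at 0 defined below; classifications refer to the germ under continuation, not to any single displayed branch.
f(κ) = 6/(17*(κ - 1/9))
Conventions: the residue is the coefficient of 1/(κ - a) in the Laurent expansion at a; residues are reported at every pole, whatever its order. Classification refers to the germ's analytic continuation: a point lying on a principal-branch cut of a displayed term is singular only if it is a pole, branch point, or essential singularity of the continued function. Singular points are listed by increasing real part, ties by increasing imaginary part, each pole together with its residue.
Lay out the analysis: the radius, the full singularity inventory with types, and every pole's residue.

Radius of convergence at 0: 1/9.
At 1/9: a pole of order 1; residue 6/17.

Denominator factor (κ - 1/9): pole of order 1 at 1/9, modulus 1/9.
The radius of convergence is the smallest modulus among the singular points: 1/9.
At the order-1 pole 1/9 set g(κ) = (κ - (1/9))*f(κ) = 6/17.
Simple pole: residue = g(a) at a = 1/9, which is 6/17.


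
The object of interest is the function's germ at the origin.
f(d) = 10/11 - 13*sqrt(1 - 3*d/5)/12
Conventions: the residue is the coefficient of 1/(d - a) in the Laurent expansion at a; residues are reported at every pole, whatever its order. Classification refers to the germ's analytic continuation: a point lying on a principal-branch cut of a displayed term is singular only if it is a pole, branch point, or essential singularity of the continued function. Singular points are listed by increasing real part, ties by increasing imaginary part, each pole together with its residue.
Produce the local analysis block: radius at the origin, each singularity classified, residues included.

Radius of convergence at 0: 5/3.
At 5/3: an algebraic (square-root) branch point.

Branch term (-13/12)*sqrt(1 - d/(5/3)): its argument vanishes at d = 5/3, a square-root branch point, modulus 5/3.
The radius of convergence is the smallest modulus among the singular points: 5/3.


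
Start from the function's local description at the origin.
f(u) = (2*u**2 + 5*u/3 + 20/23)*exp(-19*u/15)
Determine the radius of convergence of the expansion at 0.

The radius of convergence is infinite.

The factor exp(-19*u/15) is entire and contributes no finite singular point.
The polynomial part has no poles.
No finite singular points: the Taylor series at 0 converges everywhere.


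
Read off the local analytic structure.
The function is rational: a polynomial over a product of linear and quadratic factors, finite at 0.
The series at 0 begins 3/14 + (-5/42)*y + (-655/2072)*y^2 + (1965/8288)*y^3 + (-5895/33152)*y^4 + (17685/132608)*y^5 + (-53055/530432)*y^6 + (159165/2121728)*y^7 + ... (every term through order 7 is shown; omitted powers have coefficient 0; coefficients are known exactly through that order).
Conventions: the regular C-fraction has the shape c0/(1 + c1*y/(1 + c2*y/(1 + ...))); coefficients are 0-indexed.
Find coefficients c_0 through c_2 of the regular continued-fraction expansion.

The regular C-fraction coefficients are [3/14, 5/9, -4277/1332].

Taylor coefficients (read off): a_0 = 3/14, a_1 = -5/42, a_2 = -655/2072.
c0 = a_0 = 3/14. Peel one level at a time: if S = 1 + c*y/S' with S'(0) = 1, then c is the y-coefficient of S and S' = c*y/(S - 1).
S_1 = c0/f = 1 + (5/9)*y + (21385/11988)*y^2 + ...; c1 = 5/9.
S_2 = c1*y/(S_1 - 1) = 1 + (-4277/1332)*y + ...; c2 = -4277/1332.


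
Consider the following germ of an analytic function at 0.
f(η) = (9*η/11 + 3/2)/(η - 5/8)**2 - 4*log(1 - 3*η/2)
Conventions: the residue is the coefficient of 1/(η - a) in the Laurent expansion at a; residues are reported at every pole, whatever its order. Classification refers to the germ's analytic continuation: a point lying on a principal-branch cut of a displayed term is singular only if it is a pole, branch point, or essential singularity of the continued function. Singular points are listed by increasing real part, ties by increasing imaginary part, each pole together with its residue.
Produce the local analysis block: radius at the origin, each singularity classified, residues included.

Denominator factor (η - 5/8)^2: pole of order 2 at 5/8, modulus 5/8.
Branch term (-4)*log(1 - η/(2/3)): its argument vanishes at η = 2/3, a logarithmic branch point, modulus 2/3.
The radius of convergence is the smallest modulus among the singular points: 5/8.
The branch term is analytic at 5/8 and contributes nothing to the residue; only the rational part matters.
At the order-2 pole 5/8 set g(η) = (η - (5/8))^2*(rational part) = 9*η/11 + 3/2.
Order-2 pole: residue = g'(a); g'(5/8) = 9/11, so the residue is 9/11.
List the singular points by increasing real part (a conjugate pair: the negative imaginary part first).

Radius of convergence at 0: 5/8.
At 5/8: a pole of order 2; residue 9/11.
At 2/3: a logarithmic branch point.


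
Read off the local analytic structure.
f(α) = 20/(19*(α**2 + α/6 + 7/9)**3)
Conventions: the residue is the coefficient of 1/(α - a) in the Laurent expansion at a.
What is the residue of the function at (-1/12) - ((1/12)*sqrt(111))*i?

The residue is ((34560/962407)*sqrt(111))*i.

The factor α**2 + α/6 + 7/9 splits as (α - a)(α - a') with a = (-1/12) - ((1/12)*sqrt(111))*i, a' = (-1/12) + ((1/12)*sqrt(111))*i. At the order-3 pole a set g(α) = (α - a)^3*f(α) = [20/19] / (α - a')^3.
Order-3 pole: residue = g''(a)/2; g''((-1/12) - ((1/12)*sqrt(111))*i) = ((69120/962407)*sqrt(111))*i, so the residue is ((34560/962407)*sqrt(111))*i.


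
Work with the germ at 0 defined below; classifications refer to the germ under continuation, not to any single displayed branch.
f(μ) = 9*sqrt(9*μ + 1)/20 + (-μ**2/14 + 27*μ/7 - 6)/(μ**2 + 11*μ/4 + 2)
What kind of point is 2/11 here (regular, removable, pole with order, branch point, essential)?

The point is a regular point.

Denominator factors: μ**2 + 11*μ/4 + 2 = 613/242 at μ = 2/11 — none vanishes.
Branch term sqrt(1 - μ/(-1/9)): argument at 2/11 is 29/11, nonzero, so 2/11 is not its branch point (a point on a principal cut is still regular for the continued germ).
So the germ continues analytically to 2/11.


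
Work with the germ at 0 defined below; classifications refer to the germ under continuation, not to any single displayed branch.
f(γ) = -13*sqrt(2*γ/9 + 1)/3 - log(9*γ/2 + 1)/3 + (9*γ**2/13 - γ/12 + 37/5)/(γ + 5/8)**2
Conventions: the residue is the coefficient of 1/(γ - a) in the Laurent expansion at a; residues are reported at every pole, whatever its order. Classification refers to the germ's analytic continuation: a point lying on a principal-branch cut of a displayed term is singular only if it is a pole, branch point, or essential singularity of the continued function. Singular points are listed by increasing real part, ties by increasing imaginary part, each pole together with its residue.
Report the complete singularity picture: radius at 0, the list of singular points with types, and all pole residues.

Radius of convergence at 0: 2/9.
At -9/2: an algebraic (square-root) branch point.
At -5/8: a pole of order 2; residue -37/39.
At -2/9: a logarithmic branch point.

Denominator factor (γ + 5/8)^2: pole of order 2 at -5/8, modulus 5/8.
Branch term (-1/3)*log(1 - γ/(-2/9)): its argument vanishes at γ = -2/9, a logarithmic branch point, modulus 2/9.
Branch term (-13/3)*sqrt(1 - γ/(-9/2)): its argument vanishes at γ = -9/2, a square-root branch point, modulus 9/2.
The radius of convergence is the smallest modulus among the singular points: 2/9.
The branch terms are analytic at -5/8 and contribute nothing to the residue; only the rational part matters.
At the order-2 pole -5/8 set g(γ) = (γ - (-5/8))^2*(rational part) = 9*γ**2/13 - γ/12 + 37/5.
Order-2 pole: residue = g'(a); g'(-5/8) = -37/39, so the residue is -37/39.
List the singular points by increasing real part (a conjugate pair: the negative imaginary part first).


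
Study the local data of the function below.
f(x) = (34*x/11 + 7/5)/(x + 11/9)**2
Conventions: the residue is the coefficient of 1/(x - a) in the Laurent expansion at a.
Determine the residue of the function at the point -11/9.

At the order-2 pole -11/9 set g(x) = (x - (-11/9))^2*f(x) = 34*x/11 + 7/5.
Order-2 pole: residue = g'(a); g'(-11/9) = 34/11, so the residue is 34/11.

The residue is 34/11.


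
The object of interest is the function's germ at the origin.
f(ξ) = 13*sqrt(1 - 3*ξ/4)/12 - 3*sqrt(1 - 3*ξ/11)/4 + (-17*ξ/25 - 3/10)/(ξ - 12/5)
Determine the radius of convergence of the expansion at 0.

The radius of convergence is 4/3.

Denominator factor (ξ - 12/5): pole of order 1 at 12/5, modulus 12/5.
Branch term (13/12)*sqrt(1 - ξ/(4/3)): its argument vanishes at ξ = 4/3, a square-root branch point, modulus 4/3.
Branch term (-3/4)*sqrt(1 - ξ/(11/3)): its argument vanishes at ξ = 11/3, a square-root branch point, modulus 11/3.
The radius of convergence is the smallest modulus among the singular points: 4/3.


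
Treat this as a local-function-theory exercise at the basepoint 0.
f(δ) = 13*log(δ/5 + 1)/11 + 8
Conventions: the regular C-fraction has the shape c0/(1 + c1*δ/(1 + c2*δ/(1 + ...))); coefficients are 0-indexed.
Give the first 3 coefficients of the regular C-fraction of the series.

The regular C-fraction coefficients are [8, -13/440, 57/440].

Taylor coefficients (expand at 0): a_0 = 8, a_1 = 13/55, a_2 = -13/550.
c0 = a_0 = 8. Peel one level at a time: if S = 1 + c*δ/S' with S'(0) = 1, then c is the δ-coefficient of S and S' = c*δ/(S - 1).
S_1 = c0/f = 1 + (-13/440)*δ + (741/193600)*δ^2 + ...; c1 = -13/440.
S_2 = c1*δ/(S_1 - 1) = 1 + (57/440)*δ + ...; c2 = 57/440.


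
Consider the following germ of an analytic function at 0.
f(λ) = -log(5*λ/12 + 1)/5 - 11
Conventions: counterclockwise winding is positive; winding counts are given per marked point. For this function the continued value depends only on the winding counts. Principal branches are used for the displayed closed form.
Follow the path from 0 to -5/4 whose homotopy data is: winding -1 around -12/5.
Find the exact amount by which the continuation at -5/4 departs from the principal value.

The rational part is single-valued and drops out of the difference; each branch term changes only by its own monodromy.
(-1/5)*log(1 - λ/(-12/5)): each positive loop around -12/5 adds 2*pi*i to the log, so winding -1 contributes (-1/5)*(-1)*2*pi*i = (2/5)*pi*i.
Summing the contributions at λ = -5/4 gives (2/5)*pi*i.

Continued minus principal equals (2/5)*pi*i.
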